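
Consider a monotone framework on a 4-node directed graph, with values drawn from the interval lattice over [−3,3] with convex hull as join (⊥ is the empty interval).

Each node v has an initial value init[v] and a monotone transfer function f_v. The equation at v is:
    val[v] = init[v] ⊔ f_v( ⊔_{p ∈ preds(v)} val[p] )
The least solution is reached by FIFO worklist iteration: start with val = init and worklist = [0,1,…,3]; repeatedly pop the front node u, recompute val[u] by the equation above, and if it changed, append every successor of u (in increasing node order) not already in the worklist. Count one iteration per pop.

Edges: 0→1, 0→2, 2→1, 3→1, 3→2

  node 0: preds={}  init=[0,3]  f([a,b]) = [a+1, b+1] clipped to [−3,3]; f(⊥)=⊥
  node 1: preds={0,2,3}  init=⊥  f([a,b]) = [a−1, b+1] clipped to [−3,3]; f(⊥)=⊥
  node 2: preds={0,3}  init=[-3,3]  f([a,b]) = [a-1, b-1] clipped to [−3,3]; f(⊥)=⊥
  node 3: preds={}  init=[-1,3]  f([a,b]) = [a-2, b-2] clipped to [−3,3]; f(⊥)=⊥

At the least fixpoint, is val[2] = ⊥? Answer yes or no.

no

Trace (4 dequeues):
  [1] u=0 | in ⊥ | out [0,3] | ==
  [2] u=1 | in [-3,3] | out [-3,3] | prev ⊥ | push {}
  [3] u=2 | in [-1,3] | out [-3,3] | ==
  [4] u=3 | in ⊥ | out [-1,3] | ==

Converged values:
  [0] [0,3]
  [1] [-3,3]
  [2] [-3,3]
  [3] [-1,3]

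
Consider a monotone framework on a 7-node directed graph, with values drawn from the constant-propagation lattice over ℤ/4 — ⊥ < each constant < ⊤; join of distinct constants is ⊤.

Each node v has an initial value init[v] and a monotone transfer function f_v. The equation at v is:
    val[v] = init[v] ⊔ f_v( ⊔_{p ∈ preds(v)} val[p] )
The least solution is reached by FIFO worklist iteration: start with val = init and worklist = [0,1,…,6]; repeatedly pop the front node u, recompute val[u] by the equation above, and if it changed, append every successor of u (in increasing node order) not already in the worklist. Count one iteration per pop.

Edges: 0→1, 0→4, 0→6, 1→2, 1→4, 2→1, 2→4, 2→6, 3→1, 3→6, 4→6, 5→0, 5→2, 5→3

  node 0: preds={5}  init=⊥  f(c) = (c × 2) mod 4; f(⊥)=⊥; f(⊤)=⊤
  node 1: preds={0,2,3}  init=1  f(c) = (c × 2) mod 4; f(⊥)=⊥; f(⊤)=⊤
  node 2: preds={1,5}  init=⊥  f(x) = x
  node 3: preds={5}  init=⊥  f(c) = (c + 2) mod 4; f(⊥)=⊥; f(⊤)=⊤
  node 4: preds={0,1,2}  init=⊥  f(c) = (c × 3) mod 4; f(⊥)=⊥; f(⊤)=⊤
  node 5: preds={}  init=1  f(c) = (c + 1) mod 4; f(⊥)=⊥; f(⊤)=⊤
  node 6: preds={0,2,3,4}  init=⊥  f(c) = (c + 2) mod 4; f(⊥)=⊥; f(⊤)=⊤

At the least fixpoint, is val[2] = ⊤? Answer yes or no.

yes

Iteration log — 8 steps:
  step 1. node 0  ⊔preds=1  new=2  old=⊥  +wl: 
  step 2. node 1  ⊔preds=2  new=⊤  old=1  +wl: 
  step 3. node 2  ⊔preds=⊤  new=⊤  old=⊥  +wl: 1
  step 4. node 3  ⊔preds=1  new=3  old=⊥  +wl: 
  step 5. node 4  ⊔preds=⊤  new=⊤  old=⊥  +wl: 
  step 6. node 5  ⊔preds=⊥  new=1  stable
  step 7. node 6  ⊔preds=⊤  new=⊤  old=⊥  +wl: 
  step 8. node 1  ⊔preds=⊤  new=⊤  stable

Least fixpoint reached:
  node 0: 2
  node 1: ⊤
  node 2: ⊤
  node 3: 3
  node 4: ⊤
  node 5: 1
  node 6: ⊤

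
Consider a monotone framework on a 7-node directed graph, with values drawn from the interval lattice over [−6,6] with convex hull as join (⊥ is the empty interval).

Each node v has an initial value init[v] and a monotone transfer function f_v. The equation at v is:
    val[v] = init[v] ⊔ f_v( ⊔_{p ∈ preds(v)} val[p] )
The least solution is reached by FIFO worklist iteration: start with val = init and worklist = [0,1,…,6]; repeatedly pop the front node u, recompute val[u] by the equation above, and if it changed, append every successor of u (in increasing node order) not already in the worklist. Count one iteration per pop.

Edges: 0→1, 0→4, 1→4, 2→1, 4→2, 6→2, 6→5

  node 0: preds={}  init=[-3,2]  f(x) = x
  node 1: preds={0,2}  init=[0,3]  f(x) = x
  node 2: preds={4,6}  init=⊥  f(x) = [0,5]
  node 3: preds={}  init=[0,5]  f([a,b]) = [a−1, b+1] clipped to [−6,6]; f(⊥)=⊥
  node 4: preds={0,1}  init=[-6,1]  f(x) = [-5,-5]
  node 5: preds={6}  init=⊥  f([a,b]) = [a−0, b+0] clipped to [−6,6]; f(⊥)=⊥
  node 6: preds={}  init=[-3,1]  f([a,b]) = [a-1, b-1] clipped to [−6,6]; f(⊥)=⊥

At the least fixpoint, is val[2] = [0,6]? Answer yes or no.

Worklist (9 pops):
  #1 pop 0: in=⊥ → [-3,2] (no change)
  #2 pop 1: in=[-3,2] → [-3,3] (was [0,3]); enqueue []
  #3 pop 2: in=[-6,1] → [0,5] (was ⊥); enqueue [1]
  #4 pop 3: in=⊥ → [0,5] (no change)
  #5 pop 4: in=[-3,3] → [-6,1] (no change)
  #6 pop 5: in=[-3,1] → [-3,1] (was ⊥); enqueue []
  #7 pop 6: in=⊥ → [-3,1] (no change)
  #8 pop 1: in=[-3,5] → [-3,5] (was [-3,3]); enqueue [4]
  #9 pop 4: in=[-3,5] → [-6,1] (no change)

Fixpoint:
  val[0] = [-3,2]
  val[1] = [-3,5]
  val[2] = [0,5]
  val[3] = [0,5]
  val[4] = [-6,1]
  val[5] = [-3,1]
  val[6] = [-3,1]

no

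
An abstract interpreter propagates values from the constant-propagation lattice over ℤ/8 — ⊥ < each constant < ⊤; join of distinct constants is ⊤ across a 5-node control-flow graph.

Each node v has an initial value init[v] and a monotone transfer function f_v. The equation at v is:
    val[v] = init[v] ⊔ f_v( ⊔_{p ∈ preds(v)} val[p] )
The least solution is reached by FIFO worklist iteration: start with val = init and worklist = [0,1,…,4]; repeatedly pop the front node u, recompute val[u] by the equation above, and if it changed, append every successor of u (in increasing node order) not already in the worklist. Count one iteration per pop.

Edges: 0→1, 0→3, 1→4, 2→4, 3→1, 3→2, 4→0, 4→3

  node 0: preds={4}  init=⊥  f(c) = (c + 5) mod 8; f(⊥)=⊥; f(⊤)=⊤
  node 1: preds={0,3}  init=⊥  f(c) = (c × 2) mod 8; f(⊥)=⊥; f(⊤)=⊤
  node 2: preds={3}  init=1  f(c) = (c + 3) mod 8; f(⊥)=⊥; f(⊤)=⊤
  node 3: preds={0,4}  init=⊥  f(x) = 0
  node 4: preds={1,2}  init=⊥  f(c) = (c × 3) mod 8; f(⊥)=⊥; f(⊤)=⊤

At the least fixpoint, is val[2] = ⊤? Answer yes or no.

Worklist (15 pops):
  #1 pop 0: in=⊥ → ⊥ (no change)
  #2 pop 1: in=⊥ → ⊥ (no change)
  #3 pop 2: in=⊥ → 1 (no change)
  #4 pop 3: in=⊥ → 0 (was ⊥); enqueue [1,2]
  #5 pop 4: in=1 → 3 (was ⊥); enqueue [0,3]
  #6 pop 1: in=0 → 0 (was ⊥); enqueue [4]
  #7 pop 2: in=0 → ⊤ (was 1); enqueue []
  #8 pop 0: in=3 → 0 (was ⊥); enqueue [1]
  #9 pop 3: in=⊤ → 0 (no change)
  #10 pop 4: in=⊤ → ⊤ (was 3); enqueue [0,3]
  #11 pop 1: in=0 → 0 (no change)
  #12 pop 0: in=⊤ → ⊤ (was 0); enqueue [1]
  #13 pop 3: in=⊤ → 0 (no change)
  #14 pop 1: in=⊤ → ⊤ (was 0); enqueue [4]
  #15 pop 4: in=⊤ → ⊤ (no change)

Fixpoint:
  val[0] = ⊤
  val[1] = ⊤
  val[2] = ⊤
  val[3] = 0
  val[4] = ⊤

yes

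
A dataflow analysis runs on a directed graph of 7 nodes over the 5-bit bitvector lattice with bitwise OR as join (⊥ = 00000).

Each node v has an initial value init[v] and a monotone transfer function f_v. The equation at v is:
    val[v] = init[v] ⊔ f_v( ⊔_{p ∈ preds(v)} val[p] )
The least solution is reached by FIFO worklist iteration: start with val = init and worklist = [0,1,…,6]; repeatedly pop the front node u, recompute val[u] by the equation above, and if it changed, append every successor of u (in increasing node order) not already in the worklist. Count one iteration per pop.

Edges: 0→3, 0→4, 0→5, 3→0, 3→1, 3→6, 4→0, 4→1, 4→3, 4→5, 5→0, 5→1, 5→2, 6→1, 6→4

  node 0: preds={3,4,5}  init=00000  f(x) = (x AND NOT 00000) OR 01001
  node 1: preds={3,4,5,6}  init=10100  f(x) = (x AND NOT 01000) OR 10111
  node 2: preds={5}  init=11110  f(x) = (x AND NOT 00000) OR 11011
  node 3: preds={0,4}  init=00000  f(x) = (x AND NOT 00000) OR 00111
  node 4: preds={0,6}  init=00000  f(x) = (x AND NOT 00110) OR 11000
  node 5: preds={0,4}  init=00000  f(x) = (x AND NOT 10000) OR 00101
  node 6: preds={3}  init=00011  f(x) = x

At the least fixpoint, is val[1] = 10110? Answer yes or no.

Iteration log — 19 steps:
  step 1. node 0  ⊔preds=00000  new=01001  old=00000  +wl: 
  step 2. node 1  ⊔preds=00011  new=10111  old=10100  +wl: 
  step 3. node 2  ⊔preds=00000  new=11111  old=11110  +wl: 
  step 4. node 3  ⊔preds=01001  new=01111  old=00000  +wl: 0,1
  step 5. node 4  ⊔preds=01011  new=11001  old=00000  +wl: 3
  step 6. node 5  ⊔preds=11001  new=01101  old=00000  +wl: 2
  step 7. node 6  ⊔preds=01111  new=01111  old=00011  +wl: 4
  step 8. node 0  ⊔preds=11111  new=11111  old=01001  +wl: 5
  step 9. node 1  ⊔preds=11111  new=10111  stable
  step 10. node 3  ⊔preds=11111  new=11111  old=01111  +wl: 0,1,6
  step 11. node 2  ⊔preds=01101  new=11111  stable
  step 12. node 4  ⊔preds=11111  new=11001  stable
  step 13. node 5  ⊔preds=11111  new=01111  old=01101  +wl: 2
  step 14. node 0  ⊔preds=11111  new=11111  stable
  step 15. node 1  ⊔preds=11111  new=10111  stable
  step 16. node 6  ⊔preds=11111  new=11111  old=01111  +wl: 1,4
  step 17. node 2  ⊔preds=01111  new=11111  stable
  step 18. node 1  ⊔preds=11111  new=10111  stable
  step 19. node 4  ⊔preds=11111  new=11001  stable

Least fixpoint reached:
  node 0: 11111
  node 1: 10111
  node 2: 11111
  node 3: 11111
  node 4: 11001
  node 5: 01111
  node 6: 11111

no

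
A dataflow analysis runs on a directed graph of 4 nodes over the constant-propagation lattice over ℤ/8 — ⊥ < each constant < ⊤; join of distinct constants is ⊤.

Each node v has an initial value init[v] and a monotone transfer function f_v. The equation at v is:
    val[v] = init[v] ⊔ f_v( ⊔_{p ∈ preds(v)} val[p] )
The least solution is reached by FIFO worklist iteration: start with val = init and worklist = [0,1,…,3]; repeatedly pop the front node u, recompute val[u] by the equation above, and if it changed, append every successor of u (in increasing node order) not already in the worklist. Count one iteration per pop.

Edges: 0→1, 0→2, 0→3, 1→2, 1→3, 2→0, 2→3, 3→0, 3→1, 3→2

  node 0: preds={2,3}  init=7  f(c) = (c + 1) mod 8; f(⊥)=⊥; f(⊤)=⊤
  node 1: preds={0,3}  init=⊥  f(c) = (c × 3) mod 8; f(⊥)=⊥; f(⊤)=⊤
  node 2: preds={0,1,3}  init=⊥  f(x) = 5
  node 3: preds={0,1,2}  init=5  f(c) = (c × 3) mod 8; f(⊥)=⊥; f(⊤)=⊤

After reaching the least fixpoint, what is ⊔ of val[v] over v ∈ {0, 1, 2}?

⊤

Iteration log — 7 steps:
  step 1. node 0  ⊔preds=5  new=⊤  old=7  +wl: 
  step 2. node 1  ⊔preds=⊤  new=⊤  old=⊥  +wl: 
  step 3. node 2  ⊔preds=⊤  new=5  old=⊥  +wl: 0
  step 4. node 3  ⊔preds=⊤  new=⊤  old=5  +wl: 1,2
  step 5. node 0  ⊔preds=⊤  new=⊤  stable
  step 6. node 1  ⊔preds=⊤  new=⊤  stable
  step 7. node 2  ⊔preds=⊤  new=5  stable

Least fixpoint reached:
  node 0: ⊤
  node 1: ⊤
  node 2: 5
  node 3: ⊤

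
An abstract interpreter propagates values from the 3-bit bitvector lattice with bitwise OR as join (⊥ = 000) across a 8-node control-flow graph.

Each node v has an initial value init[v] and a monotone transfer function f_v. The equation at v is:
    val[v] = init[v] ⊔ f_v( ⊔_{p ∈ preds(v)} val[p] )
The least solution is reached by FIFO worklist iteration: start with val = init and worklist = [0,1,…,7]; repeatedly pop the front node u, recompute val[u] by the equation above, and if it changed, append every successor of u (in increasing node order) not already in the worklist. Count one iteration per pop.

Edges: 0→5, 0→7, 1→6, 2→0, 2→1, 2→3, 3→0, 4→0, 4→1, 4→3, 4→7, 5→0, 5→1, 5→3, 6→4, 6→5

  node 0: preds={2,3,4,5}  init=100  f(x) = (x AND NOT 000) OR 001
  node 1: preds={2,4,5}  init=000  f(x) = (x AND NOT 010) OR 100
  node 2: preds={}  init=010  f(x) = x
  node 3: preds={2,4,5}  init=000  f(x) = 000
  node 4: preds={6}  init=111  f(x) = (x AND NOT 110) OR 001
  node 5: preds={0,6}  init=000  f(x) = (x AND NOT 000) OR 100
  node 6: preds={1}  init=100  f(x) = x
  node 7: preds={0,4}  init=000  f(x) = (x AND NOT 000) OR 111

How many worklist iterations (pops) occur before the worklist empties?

Worklist (13 pops):
  #1 pop 0: in=111 → 111 (was 100); enqueue []
  #2 pop 1: in=111 → 101 (was 000); enqueue []
  #3 pop 2: in=000 → 010 (no change)
  #4 pop 3: in=111 → 000 (no change)
  #5 pop 4: in=100 → 111 (no change)
  #6 pop 5: in=111 → 111 (was 000); enqueue [0,1,3]
  #7 pop 6: in=101 → 101 (was 100); enqueue [4,5]
  #8 pop 7: in=111 → 111 (was 000); enqueue []
  #9 pop 0: in=111 → 111 (no change)
  #10 pop 1: in=111 → 101 (no change)
  #11 pop 3: in=111 → 000 (no change)
  #12 pop 4: in=101 → 111 (no change)
  #13 pop 5: in=111 → 111 (no change)

Fixpoint:
  val[0] = 111
  val[1] = 101
  val[2] = 010
  val[3] = 000
  val[4] = 111
  val[5] = 111
  val[6] = 101
  val[7] = 111

13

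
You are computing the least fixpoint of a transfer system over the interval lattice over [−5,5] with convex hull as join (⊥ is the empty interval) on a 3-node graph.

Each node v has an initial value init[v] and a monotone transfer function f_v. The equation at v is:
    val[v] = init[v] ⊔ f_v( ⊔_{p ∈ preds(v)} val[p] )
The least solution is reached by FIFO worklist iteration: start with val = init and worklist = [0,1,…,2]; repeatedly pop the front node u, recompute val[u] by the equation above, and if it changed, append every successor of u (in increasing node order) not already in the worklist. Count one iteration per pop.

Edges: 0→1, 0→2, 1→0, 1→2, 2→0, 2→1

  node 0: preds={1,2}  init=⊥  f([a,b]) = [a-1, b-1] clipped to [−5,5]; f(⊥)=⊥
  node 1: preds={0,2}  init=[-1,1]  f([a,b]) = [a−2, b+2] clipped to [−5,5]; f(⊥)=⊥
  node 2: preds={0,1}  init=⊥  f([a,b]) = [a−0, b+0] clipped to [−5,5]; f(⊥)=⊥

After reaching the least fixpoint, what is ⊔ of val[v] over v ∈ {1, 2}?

[-5,5]

Worklist (12 pops):
  #1 pop 0: in=[-1,1] → [-2,0] (was ⊥); enqueue []
  #2 pop 1: in=[-2,0] → [-4,2] (was [-1,1]); enqueue [0]
  #3 pop 2: in=[-4,2] → [-4,2] (was ⊥); enqueue [1]
  #4 pop 0: in=[-4,2] → [-5,1] (was [-2,0]); enqueue [2]
  #5 pop 1: in=[-5,2] → [-5,4] (was [-4,2]); enqueue [0]
  #6 pop 2: in=[-5,4] → [-5,4] (was [-4,2]); enqueue [1]
  #7 pop 0: in=[-5,4] → [-5,3] (was [-5,1]); enqueue [2]
  #8 pop 1: in=[-5,4] → [-5,5] (was [-5,4]); enqueue [0]
  #9 pop 2: in=[-5,5] → [-5,5] (was [-5,4]); enqueue [1]
  #10 pop 0: in=[-5,5] → [-5,4] (was [-5,3]); enqueue [2]
  #11 pop 1: in=[-5,5] → [-5,5] (no change)
  #12 pop 2: in=[-5,5] → [-5,5] (no change)

Fixpoint:
  val[0] = [-5,4]
  val[1] = [-5,5]
  val[2] = [-5,5]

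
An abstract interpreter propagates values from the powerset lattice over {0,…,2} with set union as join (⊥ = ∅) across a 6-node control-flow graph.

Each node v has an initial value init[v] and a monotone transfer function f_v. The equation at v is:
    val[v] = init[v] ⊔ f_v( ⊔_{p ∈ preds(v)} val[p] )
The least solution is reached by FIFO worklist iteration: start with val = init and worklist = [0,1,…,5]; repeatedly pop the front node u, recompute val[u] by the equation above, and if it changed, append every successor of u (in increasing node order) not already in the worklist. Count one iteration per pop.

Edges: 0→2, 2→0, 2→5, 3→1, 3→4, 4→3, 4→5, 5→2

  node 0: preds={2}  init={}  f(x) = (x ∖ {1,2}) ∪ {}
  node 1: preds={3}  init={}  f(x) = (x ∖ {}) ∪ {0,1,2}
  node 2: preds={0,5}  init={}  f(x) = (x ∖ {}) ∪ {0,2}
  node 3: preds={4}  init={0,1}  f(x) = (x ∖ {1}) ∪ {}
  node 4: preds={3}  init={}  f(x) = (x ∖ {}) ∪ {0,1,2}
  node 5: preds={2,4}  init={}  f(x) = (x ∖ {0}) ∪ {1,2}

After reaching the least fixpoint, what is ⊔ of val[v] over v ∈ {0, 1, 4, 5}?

{0,1,2}

Worklist (13 pops):
  #1 pop 0: in={} → {} (no change)
  #2 pop 1: in={0,1} → {0,1,2} (was {}); enqueue []
  #3 pop 2: in={} → {0,2} (was {}); enqueue [0]
  #4 pop 3: in={} → {0,1} (no change)
  #5 pop 4: in={0,1} → {0,1,2} (was {}); enqueue [3]
  #6 pop 5: in={0,1,2} → {1,2} (was {}); enqueue [2]
  #7 pop 0: in={0,2} → {0} (was {}); enqueue []
  #8 pop 3: in={0,1,2} → {0,1,2} (was {0,1}); enqueue [1,4]
  #9 pop 2: in={0,1,2} → {0,1,2} (was {0,2}); enqueue [0,5]
  #10 pop 1: in={0,1,2} → {0,1,2} (no change)
  #11 pop 4: in={0,1,2} → {0,1,2} (no change)
  #12 pop 0: in={0,1,2} → {0} (no change)
  #13 pop 5: in={0,1,2} → {1,2} (no change)

Fixpoint:
  val[0] = {0}
  val[1] = {0,1,2}
  val[2] = {0,1,2}
  val[3] = {0,1,2}
  val[4] = {0,1,2}
  val[5] = {1,2}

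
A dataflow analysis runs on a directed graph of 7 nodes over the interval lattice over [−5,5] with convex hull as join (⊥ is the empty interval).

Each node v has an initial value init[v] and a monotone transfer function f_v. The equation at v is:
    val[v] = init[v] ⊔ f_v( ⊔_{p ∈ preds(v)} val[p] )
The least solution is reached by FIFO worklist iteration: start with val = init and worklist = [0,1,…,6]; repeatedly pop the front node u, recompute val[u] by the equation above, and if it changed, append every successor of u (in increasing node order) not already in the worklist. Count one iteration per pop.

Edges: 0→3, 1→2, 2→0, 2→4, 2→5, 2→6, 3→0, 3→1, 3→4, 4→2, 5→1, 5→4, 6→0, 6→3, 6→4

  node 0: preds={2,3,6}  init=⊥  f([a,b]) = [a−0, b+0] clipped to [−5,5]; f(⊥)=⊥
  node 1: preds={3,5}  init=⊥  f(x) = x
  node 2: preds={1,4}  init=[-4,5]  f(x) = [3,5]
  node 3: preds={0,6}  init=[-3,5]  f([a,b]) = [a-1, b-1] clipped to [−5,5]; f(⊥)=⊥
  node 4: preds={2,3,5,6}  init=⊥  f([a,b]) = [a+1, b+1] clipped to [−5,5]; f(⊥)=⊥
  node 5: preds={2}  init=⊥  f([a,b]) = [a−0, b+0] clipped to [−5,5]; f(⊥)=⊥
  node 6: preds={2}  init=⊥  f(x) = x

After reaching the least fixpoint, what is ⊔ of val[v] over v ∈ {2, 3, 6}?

Trace (12 dequeues):
  [1] u=0 | in [-4,5] | out [-4,5] | prev ⊥ | push {}
  [2] u=1 | in [-3,5] | out [-3,5] | prev ⊥ | push {}
  [3] u=2 | in [-3,5] | out [-4,5] | ==
  [4] u=3 | in [-4,5] | out [-5,5] | prev [-3,5] | push {0,1}
  [5] u=4 | in [-5,5] | out [-4,5] | prev ⊥ | push {2}
  [6] u=5 | in [-4,5] | out [-4,5] | prev ⊥ | push {4}
  [7] u=6 | in [-4,5] | out [-4,5] | prev ⊥ | push {3}
  [8] u=0 | in [-5,5] | out [-5,5] | prev [-4,5] | push {}
  [9] u=1 | in [-5,5] | out [-5,5] | prev [-3,5] | push {}
  [10] u=2 | in [-5,5] | out [-4,5] | ==
  [11] u=4 | in [-5,5] | out [-4,5] | ==
  [12] u=3 | in [-5,5] | out [-5,5] | ==

Converged values:
  [0] [-5,5]
  [1] [-5,5]
  [2] [-4,5]
  [3] [-5,5]
  [4] [-4,5]
  [5] [-4,5]
  [6] [-4,5]

[-5,5]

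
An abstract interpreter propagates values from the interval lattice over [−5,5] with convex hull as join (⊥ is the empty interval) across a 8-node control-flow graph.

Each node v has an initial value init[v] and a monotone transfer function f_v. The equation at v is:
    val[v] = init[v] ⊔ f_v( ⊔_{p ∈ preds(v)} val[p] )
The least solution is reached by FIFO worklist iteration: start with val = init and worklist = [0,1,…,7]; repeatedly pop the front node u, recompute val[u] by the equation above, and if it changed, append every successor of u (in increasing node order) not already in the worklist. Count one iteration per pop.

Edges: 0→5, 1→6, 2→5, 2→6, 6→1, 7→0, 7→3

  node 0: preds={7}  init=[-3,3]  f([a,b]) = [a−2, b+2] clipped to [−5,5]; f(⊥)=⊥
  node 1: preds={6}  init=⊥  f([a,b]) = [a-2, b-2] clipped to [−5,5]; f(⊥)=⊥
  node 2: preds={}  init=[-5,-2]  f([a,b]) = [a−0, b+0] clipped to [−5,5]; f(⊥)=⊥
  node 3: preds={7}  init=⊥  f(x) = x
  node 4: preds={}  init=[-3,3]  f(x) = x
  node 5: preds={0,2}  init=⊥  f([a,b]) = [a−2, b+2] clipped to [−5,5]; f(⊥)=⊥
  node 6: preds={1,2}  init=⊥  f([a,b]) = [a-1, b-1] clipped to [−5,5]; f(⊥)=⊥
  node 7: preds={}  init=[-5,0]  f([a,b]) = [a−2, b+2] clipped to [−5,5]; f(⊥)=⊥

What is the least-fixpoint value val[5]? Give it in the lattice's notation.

Worklist (10 pops):
  #1 pop 0: in=[-5,0] → [-5,3] (was [-3,3]); enqueue []
  #2 pop 1: in=⊥ → ⊥ (no change)
  #3 pop 2: in=⊥ → [-5,-2] (no change)
  #4 pop 3: in=[-5,0] → [-5,0] (was ⊥); enqueue []
  #5 pop 4: in=⊥ → [-3,3] (no change)
  #6 pop 5: in=[-5,3] → [-5,5] (was ⊥); enqueue []
  #7 pop 6: in=[-5,-2] → [-5,-3] (was ⊥); enqueue [1]
  #8 pop 7: in=⊥ → [-5,0] (no change)
  #9 pop 1: in=[-5,-3] → [-5,-5] (was ⊥); enqueue [6]
  #10 pop 6: in=[-5,-2] → [-5,-3] (no change)

Fixpoint:
  val[0] = [-5,3]
  val[1] = [-5,-5]
  val[2] = [-5,-2]
  val[3] = [-5,0]
  val[4] = [-3,3]
  val[5] = [-5,5]
  val[6] = [-5,-3]
  val[7] = [-5,0]

[-5,5]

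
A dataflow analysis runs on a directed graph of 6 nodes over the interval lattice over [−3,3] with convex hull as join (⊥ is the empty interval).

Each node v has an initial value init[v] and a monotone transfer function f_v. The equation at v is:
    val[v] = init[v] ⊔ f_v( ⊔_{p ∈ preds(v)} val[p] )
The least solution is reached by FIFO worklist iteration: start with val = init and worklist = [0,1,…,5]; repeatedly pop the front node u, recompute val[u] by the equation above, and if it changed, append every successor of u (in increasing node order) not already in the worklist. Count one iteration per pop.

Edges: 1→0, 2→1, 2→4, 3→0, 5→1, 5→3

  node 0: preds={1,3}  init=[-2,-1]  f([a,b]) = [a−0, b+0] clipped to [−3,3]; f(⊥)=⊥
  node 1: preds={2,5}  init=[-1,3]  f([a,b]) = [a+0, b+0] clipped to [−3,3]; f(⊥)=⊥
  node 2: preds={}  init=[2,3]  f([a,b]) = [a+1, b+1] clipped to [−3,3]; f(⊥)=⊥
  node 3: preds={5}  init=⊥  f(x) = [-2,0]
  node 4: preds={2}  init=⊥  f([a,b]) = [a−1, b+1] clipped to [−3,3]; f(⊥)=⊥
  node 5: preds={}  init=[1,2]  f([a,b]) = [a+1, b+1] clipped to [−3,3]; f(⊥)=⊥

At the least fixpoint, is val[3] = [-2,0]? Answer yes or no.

yes

Trace (7 dequeues):
  [1] u=0 | in [-1,3] | out [-2,3] | prev [-2,-1] | push {}
  [2] u=1 | in [1,3] | out [-1,3] | ==
  [3] u=2 | in ⊥ | out [2,3] | ==
  [4] u=3 | in [1,2] | out [-2,0] | prev ⊥ | push {0}
  [5] u=4 | in [2,3] | out [1,3] | prev ⊥ | push {}
  [6] u=5 | in ⊥ | out [1,2] | ==
  [7] u=0 | in [-2,3] | out [-2,3] | ==

Converged values:
  [0] [-2,3]
  [1] [-1,3]
  [2] [2,3]
  [3] [-2,0]
  [4] [1,3]
  [5] [1,2]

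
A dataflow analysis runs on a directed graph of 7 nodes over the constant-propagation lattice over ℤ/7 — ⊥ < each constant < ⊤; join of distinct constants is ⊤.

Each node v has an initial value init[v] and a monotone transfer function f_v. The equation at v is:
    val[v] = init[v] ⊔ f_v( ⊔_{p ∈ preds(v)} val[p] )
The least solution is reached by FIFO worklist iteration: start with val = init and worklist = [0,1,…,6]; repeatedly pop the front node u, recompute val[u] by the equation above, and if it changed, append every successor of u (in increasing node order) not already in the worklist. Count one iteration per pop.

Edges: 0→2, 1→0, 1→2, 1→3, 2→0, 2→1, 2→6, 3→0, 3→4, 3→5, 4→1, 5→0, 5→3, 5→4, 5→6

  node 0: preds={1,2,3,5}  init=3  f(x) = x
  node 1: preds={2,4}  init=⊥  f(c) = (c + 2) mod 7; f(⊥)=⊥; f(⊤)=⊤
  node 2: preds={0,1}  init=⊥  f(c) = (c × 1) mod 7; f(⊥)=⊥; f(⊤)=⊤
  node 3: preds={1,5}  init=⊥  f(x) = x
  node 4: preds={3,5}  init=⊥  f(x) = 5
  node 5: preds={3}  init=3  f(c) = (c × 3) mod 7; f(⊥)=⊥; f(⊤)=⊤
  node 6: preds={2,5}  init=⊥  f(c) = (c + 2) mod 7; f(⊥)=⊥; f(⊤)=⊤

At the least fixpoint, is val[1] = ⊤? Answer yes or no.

Worklist (16 pops):
  #1 pop 0: in=3 → 3 (no change)
  #2 pop 1: in=⊥ → ⊥ (no change)
  #3 pop 2: in=3 → 3 (was ⊥); enqueue [0,1]
  #4 pop 3: in=3 → 3 (was ⊥); enqueue []
  #5 pop 4: in=3 → 5 (was ⊥); enqueue []
  #6 pop 5: in=3 → ⊤ (was 3); enqueue [3,4]
  #7 pop 6: in=⊤ → ⊤ (was ⊥); enqueue []
  #8 pop 0: in=⊤ → ⊤ (was 3); enqueue [2]
  #9 pop 1: in=⊤ → ⊤ (was ⊥); enqueue [0]
  #10 pop 3: in=⊤ → ⊤ (was 3); enqueue [5]
  #11 pop 4: in=⊤ → 5 (no change)
  #12 pop 2: in=⊤ → ⊤ (was 3); enqueue [1,6]
  #13 pop 0: in=⊤ → ⊤ (no change)
  #14 pop 5: in=⊤ → ⊤ (no change)
  #15 pop 1: in=⊤ → ⊤ (no change)
  #16 pop 6: in=⊤ → ⊤ (no change)

Fixpoint:
  val[0] = ⊤
  val[1] = ⊤
  val[2] = ⊤
  val[3] = ⊤
  val[4] = 5
  val[5] = ⊤
  val[6] = ⊤

yes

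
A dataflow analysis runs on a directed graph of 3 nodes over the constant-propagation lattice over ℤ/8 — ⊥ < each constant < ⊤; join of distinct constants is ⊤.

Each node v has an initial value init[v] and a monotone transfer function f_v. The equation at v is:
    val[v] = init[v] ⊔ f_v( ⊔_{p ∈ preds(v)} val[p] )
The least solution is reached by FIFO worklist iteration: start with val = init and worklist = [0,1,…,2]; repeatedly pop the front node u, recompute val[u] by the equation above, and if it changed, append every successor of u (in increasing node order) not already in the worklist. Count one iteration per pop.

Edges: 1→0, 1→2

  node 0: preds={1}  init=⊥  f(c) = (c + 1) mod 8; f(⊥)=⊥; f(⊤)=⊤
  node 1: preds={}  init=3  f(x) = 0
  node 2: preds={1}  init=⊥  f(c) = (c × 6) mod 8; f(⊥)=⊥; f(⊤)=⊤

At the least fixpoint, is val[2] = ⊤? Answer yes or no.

yes

Trace (4 dequeues):
  [1] u=0 | in 3 | out 4 | prev ⊥ | push {}
  [2] u=1 | in ⊥ | out ⊤ | prev 3 | push {0}
  [3] u=2 | in ⊤ | out ⊤ | prev ⊥ | push {}
  [4] u=0 | in ⊤ | out ⊤ | prev 4 | push {}

Converged values:
  [0] ⊤
  [1] ⊤
  [2] ⊤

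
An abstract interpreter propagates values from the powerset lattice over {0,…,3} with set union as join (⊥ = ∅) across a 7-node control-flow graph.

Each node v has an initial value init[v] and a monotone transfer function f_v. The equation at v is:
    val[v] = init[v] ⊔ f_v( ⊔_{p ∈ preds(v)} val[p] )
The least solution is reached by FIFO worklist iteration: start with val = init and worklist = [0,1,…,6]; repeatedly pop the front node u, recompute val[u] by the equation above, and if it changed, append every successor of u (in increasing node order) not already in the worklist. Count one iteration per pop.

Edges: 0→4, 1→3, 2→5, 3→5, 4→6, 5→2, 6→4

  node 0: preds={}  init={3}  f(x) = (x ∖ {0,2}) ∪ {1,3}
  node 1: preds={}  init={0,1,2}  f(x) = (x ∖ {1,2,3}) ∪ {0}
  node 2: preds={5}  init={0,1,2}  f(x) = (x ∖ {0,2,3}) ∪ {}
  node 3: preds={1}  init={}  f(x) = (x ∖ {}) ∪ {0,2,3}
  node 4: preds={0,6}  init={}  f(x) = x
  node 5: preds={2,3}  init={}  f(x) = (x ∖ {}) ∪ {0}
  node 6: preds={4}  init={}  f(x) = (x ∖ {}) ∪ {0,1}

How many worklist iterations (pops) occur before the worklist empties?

Iteration log — 10 steps:
  step 1. node 0  ⊔preds={}  new={1,3}  old={3}  +wl: 
  step 2. node 1  ⊔preds={}  new={0,1,2}  stable
  step 3. node 2  ⊔preds={}  new={0,1,2}  stable
  step 4. node 3  ⊔preds={0,1,2}  new={0,1,2,3}  old={}  +wl: 
  step 5. node 4  ⊔preds={1,3}  new={1,3}  old={}  +wl: 
  step 6. node 5  ⊔preds={0,1,2,3}  new={0,1,2,3}  old={}  +wl: 2
  step 7. node 6  ⊔preds={1,3}  new={0,1,3}  old={}  +wl: 4
  step 8. node 2  ⊔preds={0,1,2,3}  new={0,1,2}  stable
  step 9. node 4  ⊔preds={0,1,3}  new={0,1,3}  old={1,3}  +wl: 6
  step 10. node 6  ⊔preds={0,1,3}  new={0,1,3}  stable

Least fixpoint reached:
  node 0: {1,3}
  node 1: {0,1,2}
  node 2: {0,1,2}
  node 3: {0,1,2,3}
  node 4: {0,1,3}
  node 5: {0,1,2,3}
  node 6: {0,1,3}

10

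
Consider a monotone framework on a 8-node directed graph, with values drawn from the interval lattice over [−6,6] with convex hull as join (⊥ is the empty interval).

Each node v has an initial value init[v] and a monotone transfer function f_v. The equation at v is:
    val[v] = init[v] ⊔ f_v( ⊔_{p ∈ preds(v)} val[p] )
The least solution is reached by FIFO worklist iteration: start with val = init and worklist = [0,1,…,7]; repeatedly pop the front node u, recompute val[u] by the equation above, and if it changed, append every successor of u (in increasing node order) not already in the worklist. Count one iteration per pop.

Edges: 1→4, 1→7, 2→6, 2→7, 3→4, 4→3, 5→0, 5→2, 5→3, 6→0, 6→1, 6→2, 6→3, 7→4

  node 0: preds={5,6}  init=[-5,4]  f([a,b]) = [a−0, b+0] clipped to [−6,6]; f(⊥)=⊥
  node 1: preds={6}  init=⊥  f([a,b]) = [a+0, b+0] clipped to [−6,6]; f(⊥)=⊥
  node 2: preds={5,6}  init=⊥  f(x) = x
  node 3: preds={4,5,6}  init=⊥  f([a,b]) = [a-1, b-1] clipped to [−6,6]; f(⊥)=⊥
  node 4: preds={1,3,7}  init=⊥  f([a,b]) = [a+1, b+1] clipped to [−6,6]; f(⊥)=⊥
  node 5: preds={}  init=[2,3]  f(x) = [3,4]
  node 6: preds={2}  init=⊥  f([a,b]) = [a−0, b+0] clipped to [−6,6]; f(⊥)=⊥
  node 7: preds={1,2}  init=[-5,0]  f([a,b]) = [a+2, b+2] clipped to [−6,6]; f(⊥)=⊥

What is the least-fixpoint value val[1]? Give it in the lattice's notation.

Trace (21 dequeues):
  [1] u=0 | in [2,3] | out [-5,4] | ==
  [2] u=1 | in ⊥ | out ⊥ | ==
  [3] u=2 | in [2,3] | out [2,3] | prev ⊥ | push {}
  [4] u=3 | in [2,3] | out [1,2] | prev ⊥ | push {}
  [5] u=4 | in [-5,2] | out [-4,3] | prev ⊥ | push {3}
  [6] u=5 | in ⊥ | out [2,4] | prev [2,3] | push {0,2}
  [7] u=6 | in [2,3] | out [2,3] | prev ⊥ | push {1}
  [8] u=7 | in [2,3] | out [-5,5] | prev [-5,0] | push {4}
  [9] u=3 | in [-4,4] | out [-5,3] | prev [1,2] | push {}
  [10] u=0 | in [2,4] | out [-5,4] | ==
  [11] u=2 | in [2,4] | out [2,4] | prev [2,3] | push {6,7}
  [12] u=1 | in [2,3] | out [2,3] | prev ⊥ | push {}
  [13] u=4 | in [-5,5] | out [-4,6] | prev [-4,3] | push {3}
  [14] u=6 | in [2,4] | out [2,4] | prev [2,3] | push {0,1,2}
  [15] u=7 | in [2,4] | out [-5,6] | prev [-5,5] | push {4}
  [16] u=3 | in [-4,6] | out [-5,5] | prev [-5,3] | push {}
  [17] u=0 | in [2,4] | out [-5,4] | ==
  [18] u=1 | in [2,4] | out [2,4] | prev [2,3] | push {7}
  [19] u=2 | in [2,4] | out [2,4] | ==
  [20] u=4 | in [-5,6] | out [-4,6] | ==
  [21] u=7 | in [2,4] | out [-5,6] | ==

Converged values:
  [0] [-5,4]
  [1] [2,4]
  [2] [2,4]
  [3] [-5,5]
  [4] [-4,6]
  [5] [2,4]
  [6] [2,4]
  [7] [-5,6]

[2,4]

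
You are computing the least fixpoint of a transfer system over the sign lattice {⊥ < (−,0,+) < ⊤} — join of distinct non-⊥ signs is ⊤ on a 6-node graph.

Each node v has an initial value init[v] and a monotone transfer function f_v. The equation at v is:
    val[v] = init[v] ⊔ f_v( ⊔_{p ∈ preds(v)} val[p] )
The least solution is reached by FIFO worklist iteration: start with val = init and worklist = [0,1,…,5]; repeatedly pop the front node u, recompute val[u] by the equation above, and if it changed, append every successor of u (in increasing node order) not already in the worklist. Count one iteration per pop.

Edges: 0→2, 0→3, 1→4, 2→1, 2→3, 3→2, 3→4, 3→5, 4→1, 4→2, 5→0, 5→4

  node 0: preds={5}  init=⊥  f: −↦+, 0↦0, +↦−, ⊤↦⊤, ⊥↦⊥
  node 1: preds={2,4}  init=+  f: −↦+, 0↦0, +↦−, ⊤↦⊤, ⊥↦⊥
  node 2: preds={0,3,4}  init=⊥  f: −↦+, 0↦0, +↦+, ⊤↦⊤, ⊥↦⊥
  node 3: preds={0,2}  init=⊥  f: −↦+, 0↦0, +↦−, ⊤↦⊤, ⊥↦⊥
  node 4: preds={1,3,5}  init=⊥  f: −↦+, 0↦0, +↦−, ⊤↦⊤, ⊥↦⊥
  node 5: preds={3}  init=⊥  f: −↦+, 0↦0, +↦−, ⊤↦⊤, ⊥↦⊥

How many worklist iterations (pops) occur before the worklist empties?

24

Trace (24 dequeues):
  [1] u=0 | in ⊥ | out ⊥ | ==
  [2] u=1 | in ⊥ | out + | ==
  [3] u=2 | in ⊥ | out ⊥ | ==
  [4] u=3 | in ⊥ | out ⊥ | ==
  [5] u=4 | in + | out − | prev ⊥ | push {1,2}
  [6] u=5 | in ⊥ | out ⊥ | ==
  [7] u=1 | in − | out + | ==
  [8] u=2 | in − | out + | prev ⊥ | push {1,3}
  [9] u=1 | in ⊤ | out ⊤ | prev + | push {4}
  [10] u=3 | in + | out − | prev ⊥ | push {2,5}
  [11] u=4 | in ⊤ | out ⊤ | prev − | push {1}
  [12] u=2 | in ⊤ | out ⊤ | prev + | push {3}
  [13] u=5 | in − | out + | prev ⊥ | push {0,4}
  [14] u=1 | in ⊤ | out ⊤ | ==
  [15] u=3 | in ⊤ | out ⊤ | prev − | push {2,5}
  [16] u=0 | in + | out − | prev ⊥ | push {3}
  [17] u=4 | in ⊤ | out ⊤ | ==
  [18] u=2 | in ⊤ | out ⊤ | ==
  [19] u=5 | in ⊤ | out ⊤ | prev + | push {0,4}
  [20] u=3 | in ⊤ | out ⊤ | ==
  [21] u=0 | in ⊤ | out ⊤ | prev − | push {2,3}
  [22] u=4 | in ⊤ | out ⊤ | ==
  [23] u=2 | in ⊤ | out ⊤ | ==
  [24] u=3 | in ⊤ | out ⊤ | ==

Converged values:
  [0] ⊤
  [1] ⊤
  [2] ⊤
  [3] ⊤
  [4] ⊤
  [5] ⊤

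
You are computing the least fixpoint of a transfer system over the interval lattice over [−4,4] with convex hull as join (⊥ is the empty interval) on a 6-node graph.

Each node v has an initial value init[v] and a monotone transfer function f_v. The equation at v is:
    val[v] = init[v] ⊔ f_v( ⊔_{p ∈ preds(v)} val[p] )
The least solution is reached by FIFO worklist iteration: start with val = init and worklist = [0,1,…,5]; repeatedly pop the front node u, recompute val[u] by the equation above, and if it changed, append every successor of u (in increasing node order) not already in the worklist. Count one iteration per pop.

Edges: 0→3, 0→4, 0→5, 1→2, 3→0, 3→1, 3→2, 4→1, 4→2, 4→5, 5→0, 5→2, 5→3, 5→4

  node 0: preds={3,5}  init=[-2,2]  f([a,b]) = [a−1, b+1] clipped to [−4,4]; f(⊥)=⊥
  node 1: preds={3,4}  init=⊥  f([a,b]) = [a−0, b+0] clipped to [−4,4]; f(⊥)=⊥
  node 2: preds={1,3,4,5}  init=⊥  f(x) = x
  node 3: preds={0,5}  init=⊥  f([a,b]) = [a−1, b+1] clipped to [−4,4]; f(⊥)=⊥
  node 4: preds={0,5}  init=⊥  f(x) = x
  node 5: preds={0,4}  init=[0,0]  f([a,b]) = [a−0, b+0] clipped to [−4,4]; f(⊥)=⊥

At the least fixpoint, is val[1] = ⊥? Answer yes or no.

no

Iteration log — 17 steps:
  step 1. node 0  ⊔preds=[0,0]  new=[-2,2]  stable
  step 2. node 1  ⊔preds=⊥  new=⊥  stable
  step 3. node 2  ⊔preds=[0,0]  new=[0,0]  old=⊥  +wl: 
  step 4. node 3  ⊔preds=[-2,2]  new=[-3,3]  old=⊥  +wl: 0,1,2
  step 5. node 4  ⊔preds=[-2,2]  new=[-2,2]  old=⊥  +wl: 
  step 6. node 5  ⊔preds=[-2,2]  new=[-2,2]  old=[0,0]  +wl: 3,4
  step 7. node 0  ⊔preds=[-3,3]  new=[-4,4]  old=[-2,2]  +wl: 5
  step 8. node 1  ⊔preds=[-3,3]  new=[-3,3]  old=⊥  +wl: 
  step 9. node 2  ⊔preds=[-3,3]  new=[-3,3]  old=[0,0]  +wl: 
  step 10. node 3  ⊔preds=[-4,4]  new=[-4,4]  old=[-3,3]  +wl: 0,1,2
  step 11. node 4  ⊔preds=[-4,4]  new=[-4,4]  old=[-2,2]  +wl: 
  step 12. node 5  ⊔preds=[-4,4]  new=[-4,4]  old=[-2,2]  +wl: 3,4
  step 13. node 0  ⊔preds=[-4,4]  new=[-4,4]  stable
  step 14. node 1  ⊔preds=[-4,4]  new=[-4,4]  old=[-3,3]  +wl: 
  step 15. node 2  ⊔preds=[-4,4]  new=[-4,4]  old=[-3,3]  +wl: 
  step 16. node 3  ⊔preds=[-4,4]  new=[-4,4]  stable
  step 17. node 4  ⊔preds=[-4,4]  new=[-4,4]  stable

Least fixpoint reached:
  node 0: [-4,4]
  node 1: [-4,4]
  node 2: [-4,4]
  node 3: [-4,4]
  node 4: [-4,4]
  node 5: [-4,4]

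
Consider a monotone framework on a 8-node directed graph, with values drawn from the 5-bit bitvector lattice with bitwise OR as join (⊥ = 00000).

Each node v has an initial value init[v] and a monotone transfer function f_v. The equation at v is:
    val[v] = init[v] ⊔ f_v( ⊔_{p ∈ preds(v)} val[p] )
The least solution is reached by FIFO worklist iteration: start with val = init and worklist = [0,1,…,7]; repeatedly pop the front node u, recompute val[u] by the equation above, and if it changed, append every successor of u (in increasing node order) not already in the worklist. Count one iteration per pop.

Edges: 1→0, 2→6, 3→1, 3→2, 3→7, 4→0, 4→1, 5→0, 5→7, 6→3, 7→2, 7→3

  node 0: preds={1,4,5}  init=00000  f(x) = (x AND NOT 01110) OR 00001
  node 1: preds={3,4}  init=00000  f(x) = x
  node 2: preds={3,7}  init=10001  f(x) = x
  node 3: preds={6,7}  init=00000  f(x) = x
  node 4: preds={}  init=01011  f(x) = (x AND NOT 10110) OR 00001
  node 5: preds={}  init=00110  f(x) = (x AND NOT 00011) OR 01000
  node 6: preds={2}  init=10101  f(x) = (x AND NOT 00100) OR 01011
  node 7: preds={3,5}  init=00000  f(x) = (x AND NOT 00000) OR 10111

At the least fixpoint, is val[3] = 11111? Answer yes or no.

yes

Trace (17 dequeues):
  [1] u=0 | in 01111 | out 00001 | prev 00000 | push {}
  [2] u=1 | in 01011 | out 01011 | prev 00000 | push {0}
  [3] u=2 | in 00000 | out 10001 | ==
  [4] u=3 | in 10101 | out 10101 | prev 00000 | push {1,2}
  [5] u=4 | in 00000 | out 01011 | ==
  [6] u=5 | in 00000 | out 01110 | prev 00110 | push {}
  [7] u=6 | in 10001 | out 11111 | prev 10101 | push {3}
  [8] u=7 | in 11111 | out 11111 | prev 00000 | push {}
  [9] u=0 | in 01111 | out 00001 | ==
  [10] u=1 | in 11111 | out 11111 | prev 01011 | push {0}
  [11] u=2 | in 11111 | out 11111 | prev 10001 | push {6}
  [12] u=3 | in 11111 | out 11111 | prev 10101 | push {1,2,7}
  [13] u=0 | in 11111 | out 10001 | prev 00001 | push {}
  [14] u=6 | in 11111 | out 11111 | ==
  [15] u=1 | in 11111 | out 11111 | ==
  [16] u=2 | in 11111 | out 11111 | ==
  [17] u=7 | in 11111 | out 11111 | ==

Converged values:
  [0] 10001
  [1] 11111
  [2] 11111
  [3] 11111
  [4] 01011
  [5] 01110
  [6] 11111
  [7] 11111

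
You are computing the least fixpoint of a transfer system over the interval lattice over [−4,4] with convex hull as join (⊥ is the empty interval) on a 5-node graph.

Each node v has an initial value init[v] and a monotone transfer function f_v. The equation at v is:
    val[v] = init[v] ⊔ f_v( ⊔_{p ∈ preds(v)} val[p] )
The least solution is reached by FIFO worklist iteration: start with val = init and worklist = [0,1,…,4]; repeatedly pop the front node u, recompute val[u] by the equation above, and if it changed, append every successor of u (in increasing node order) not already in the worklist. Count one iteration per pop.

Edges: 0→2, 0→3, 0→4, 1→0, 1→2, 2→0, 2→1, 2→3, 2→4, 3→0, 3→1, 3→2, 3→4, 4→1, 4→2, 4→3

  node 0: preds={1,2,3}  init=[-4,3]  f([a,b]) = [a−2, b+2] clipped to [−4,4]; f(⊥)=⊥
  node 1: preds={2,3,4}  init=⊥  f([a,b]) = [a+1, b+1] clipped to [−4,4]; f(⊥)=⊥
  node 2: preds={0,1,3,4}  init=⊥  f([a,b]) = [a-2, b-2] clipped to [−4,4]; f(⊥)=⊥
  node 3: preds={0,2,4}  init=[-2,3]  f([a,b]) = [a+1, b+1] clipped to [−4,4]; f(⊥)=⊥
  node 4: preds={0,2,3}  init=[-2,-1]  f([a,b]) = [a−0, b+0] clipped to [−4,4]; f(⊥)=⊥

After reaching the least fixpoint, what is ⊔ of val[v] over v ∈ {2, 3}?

[-4,4]

Iteration log — 10 steps:
  step 1. node 0  ⊔preds=[-2,3]  new=[-4,4]  old=[-4,3]  +wl: 
  step 2. node 1  ⊔preds=[-2,3]  new=[-1,4]  old=⊥  +wl: 0
  step 3. node 2  ⊔preds=[-4,4]  new=[-4,2]  old=⊥  +wl: 1
  step 4. node 3  ⊔preds=[-4,4]  new=[-3,4]  old=[-2,3]  +wl: 2
  step 5. node 4  ⊔preds=[-4,4]  new=[-4,4]  old=[-2,-1]  +wl: 3
  step 6. node 0  ⊔preds=[-4,4]  new=[-4,4]  stable
  step 7. node 1  ⊔preds=[-4,4]  new=[-3,4]  old=[-1,4]  +wl: 0
  step 8. node 2  ⊔preds=[-4,4]  new=[-4,2]  stable
  step 9. node 3  ⊔preds=[-4,4]  new=[-3,4]  stable
  step 10. node 0  ⊔preds=[-4,4]  new=[-4,4]  stable

Least fixpoint reached:
  node 0: [-4,4]
  node 1: [-3,4]
  node 2: [-4,2]
  node 3: [-3,4]
  node 4: [-4,4]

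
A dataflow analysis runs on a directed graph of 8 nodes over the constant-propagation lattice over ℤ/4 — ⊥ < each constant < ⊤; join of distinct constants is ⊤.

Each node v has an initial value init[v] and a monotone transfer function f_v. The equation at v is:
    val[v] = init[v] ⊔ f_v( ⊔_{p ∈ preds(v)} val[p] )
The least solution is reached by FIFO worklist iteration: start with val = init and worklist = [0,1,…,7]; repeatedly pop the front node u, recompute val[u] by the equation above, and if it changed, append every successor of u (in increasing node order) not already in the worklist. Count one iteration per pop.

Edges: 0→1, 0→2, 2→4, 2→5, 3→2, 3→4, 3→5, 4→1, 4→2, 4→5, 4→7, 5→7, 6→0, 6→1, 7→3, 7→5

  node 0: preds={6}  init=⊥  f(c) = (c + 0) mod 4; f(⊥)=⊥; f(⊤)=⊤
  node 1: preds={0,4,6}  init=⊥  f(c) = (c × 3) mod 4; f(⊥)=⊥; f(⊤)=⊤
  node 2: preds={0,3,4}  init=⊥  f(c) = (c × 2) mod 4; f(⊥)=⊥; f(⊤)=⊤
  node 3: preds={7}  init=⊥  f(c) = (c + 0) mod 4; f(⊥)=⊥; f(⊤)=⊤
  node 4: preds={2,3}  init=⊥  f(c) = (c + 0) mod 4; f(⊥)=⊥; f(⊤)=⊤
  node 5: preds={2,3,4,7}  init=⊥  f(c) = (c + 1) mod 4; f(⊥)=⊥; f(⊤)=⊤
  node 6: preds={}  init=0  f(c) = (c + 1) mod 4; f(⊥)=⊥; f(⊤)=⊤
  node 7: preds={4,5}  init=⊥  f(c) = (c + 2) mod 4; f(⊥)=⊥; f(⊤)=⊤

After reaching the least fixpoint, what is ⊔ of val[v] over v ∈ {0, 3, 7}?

⊤

Worklist (18 pops):
  #1 pop 0: in=0 → 0 (was ⊥); enqueue []
  #2 pop 1: in=0 → 0 (was ⊥); enqueue []
  #3 pop 2: in=0 → 0 (was ⊥); enqueue []
  #4 pop 3: in=⊥ → ⊥ (no change)
  #5 pop 4: in=0 → 0 (was ⊥); enqueue [1,2]
  #6 pop 5: in=0 → 1 (was ⊥); enqueue []
  #7 pop 6: in=⊥ → 0 (no change)
  #8 pop 7: in=⊤ → ⊤ (was ⊥); enqueue [3,5]
  #9 pop 1: in=0 → 0 (no change)
  #10 pop 2: in=0 → 0 (no change)
  #11 pop 3: in=⊤ → ⊤ (was ⊥); enqueue [2,4]
  #12 pop 5: in=⊤ → ⊤ (was 1); enqueue [7]
  #13 pop 2: in=⊤ → ⊤ (was 0); enqueue [5]
  #14 pop 4: in=⊤ → ⊤ (was 0); enqueue [1,2]
  #15 pop 7: in=⊤ → ⊤ (no change)
  #16 pop 5: in=⊤ → ⊤ (no change)
  #17 pop 1: in=⊤ → ⊤ (was 0); enqueue []
  #18 pop 2: in=⊤ → ⊤ (no change)

Fixpoint:
  val[0] = 0
  val[1] = ⊤
  val[2] = ⊤
  val[3] = ⊤
  val[4] = ⊤
  val[5] = ⊤
  val[6] = 0
  val[7] = ⊤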